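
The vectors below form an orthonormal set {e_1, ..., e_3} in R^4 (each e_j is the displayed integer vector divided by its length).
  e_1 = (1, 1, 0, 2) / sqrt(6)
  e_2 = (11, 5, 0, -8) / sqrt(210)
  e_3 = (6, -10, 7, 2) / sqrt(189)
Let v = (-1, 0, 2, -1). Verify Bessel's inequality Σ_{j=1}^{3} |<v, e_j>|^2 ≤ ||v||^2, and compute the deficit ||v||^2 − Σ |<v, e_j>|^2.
Σ |<v, e_j>|^2 = 26/15; ||v||^2 = 6; deficit = 64/15

Write each e_j = u_j / sqrt(<u_j, u_j>) where u_j is the displayed integer vector. Then <v, e_j> = <v, u_j> / sqrt(<u_j, u_j>), so |<v, e_j>|^2 = <v, u_j>^2 / <u_j, u_j>.
Coefficients: <v, e_1> = -3/sqrt(6), <v, e_2> = -3/sqrt(210), <v, e_3> = 6/sqrt(189).
Square and sum: Σ |<v, e_j>|^2 = 26/15.
Compute ||v||^2 = v·v = 6.
Deficit = 6 − 26/15 = 64/15 ≥ 0, confirming Bessel's inequality. (The deficit equals ||v − Σ <v,e_j> e_j||^2, the squared distance from v to span{e_j}.)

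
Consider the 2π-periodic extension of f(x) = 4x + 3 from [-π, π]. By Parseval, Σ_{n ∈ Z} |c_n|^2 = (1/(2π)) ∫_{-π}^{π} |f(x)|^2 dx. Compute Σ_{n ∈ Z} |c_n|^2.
Σ |c_n|^2 = 16π^2/3 + 9

Expand and integrate term by term over [-π, π]:
  ∫ (4x)^2 dx = 16·(2π^3/3); ∫ 2·4·(3)·x dx = 0 (odd integrand); ∫ 3^2 dx = 9·2π.
So (1/(2π)) ∫_{-π}^{π} (4x + 3)^2 dx = 16π^2/3 + 9 = 16π^2/3 + 9.
Parseval ⇒ Σ |c_n|^2 = 16π^2/3 + 9.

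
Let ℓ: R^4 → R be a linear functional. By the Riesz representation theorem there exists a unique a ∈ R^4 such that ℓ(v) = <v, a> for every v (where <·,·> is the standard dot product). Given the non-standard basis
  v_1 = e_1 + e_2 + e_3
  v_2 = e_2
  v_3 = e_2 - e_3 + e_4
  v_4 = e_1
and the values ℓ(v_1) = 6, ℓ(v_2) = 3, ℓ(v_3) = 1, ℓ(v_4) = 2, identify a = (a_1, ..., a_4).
a = (2, 3, 1, -1)

Write a = (a_1, ..., a_4) in the standard basis. For each basis vector v_i, ℓ(v_i) = <v_i, a> is a linear equation in the a_j's. Collect the n equations into a matrix system V a = ℓ, where row i of V is v_i (expressed in the standard basis). Since V is invertible (lower-triangular with 1s on the diagonal, up to permutation), solve by back-substitution:
  V =
[[1, 1, 1, 0],
 [0, 1, 0, 0],
 [0, 1, -1, 1],
 [1, 0, 0, 0]]
  V a = (6, 3, 1, 2)
Solving gives a = (2, 3, 1, -1).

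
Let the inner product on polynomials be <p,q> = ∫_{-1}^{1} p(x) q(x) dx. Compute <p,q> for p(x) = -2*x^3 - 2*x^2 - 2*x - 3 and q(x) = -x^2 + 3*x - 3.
<p,q> = 92/5

Expand the product: p(x)·q(x) = 2*x^5 - 4*x^4 + 2*x^3 + 3*x^2 - 3*x + 9.
∫_{-1}^{1} of each monomial x^k gives [2/(k+1) if k even, 0 if k odd]. Integrating term-by-term (or equivalently evaluating the antiderivative F(x) = x^6/3 - 4*x^5/5 + x^4/2 + x^3 - 3*x^2/2 + 9*x at the endpoints):
  F(1) − F(−1) = 128/15 − (-148/15) = 92/5.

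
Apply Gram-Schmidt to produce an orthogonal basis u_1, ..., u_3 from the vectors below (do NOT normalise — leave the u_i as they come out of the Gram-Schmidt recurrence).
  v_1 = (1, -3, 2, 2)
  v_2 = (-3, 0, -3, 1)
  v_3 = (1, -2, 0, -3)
Orthogonal basis:
  u_1 = (1, -3, 2, 2)
  u_2 = (-47/18, -7/6, -20/9, 16/9)
  u_3 = (13/293, -655/293, -257/293, -732/293)

Apply the Gram-Schmidt recurrence
  u_1 = v_1
  u_i = v_i − Σ_{j<i} ((v_i · u_j) / (u_j · u_j)) · u_j.

Step by step this gives:
  u_1 = (1, -3, 2, 2)
  u_2 = (-47/18, -7/6, -20/9, 16/9)
  u_3 = (13/293, -655/293, -257/293, -732/293)

Orthogonality check:
  u_2 · u_1 = 0 (should be 0)
  u_3 · u_1 = 0 (should be 0)
  u_3 · u_2 = 0 (should be 0)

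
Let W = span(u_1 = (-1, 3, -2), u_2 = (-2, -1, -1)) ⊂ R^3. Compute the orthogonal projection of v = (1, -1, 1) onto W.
proj_W(v) = (78/83, -80/83, 90/83)

Set up U = [u_1 | ... | u_2] ∈ R^(3×2). The projector onto W = col(U) is P = U (U^T U)^(-1) U^T.
Compute U^T U =
  [14, 1]
  [1, 6],
and U^T v = (-6, -2).
Solve U^T U · c = U^T v for the coefficients: c = (-34/83, -22/83). The projection is proj_W(v) = U c.
Check: (v - proj_W(v)) · u_1 = 0  (should be 0).
Check: (v - proj_W(v)) · u_2 = 0  (should be 0).
Result: proj_W(v) = (78/83, -80/83, 90/83).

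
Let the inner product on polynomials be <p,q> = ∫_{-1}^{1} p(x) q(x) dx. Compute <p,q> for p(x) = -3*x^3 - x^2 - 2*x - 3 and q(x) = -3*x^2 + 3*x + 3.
<p,q> = -102/5

Expand the product: p(x)·q(x) = 9*x^5 - 6*x^4 - 6*x^3 - 15*x - 9.
∫_{-1}^{1} of each monomial x^k gives [2/(k+1) if k even, 0 if k odd]. Integrating term-by-term (or equivalently evaluating the antiderivative F(x) = 3*x^6/2 - 6*x^5/5 - 3*x^4/2 - 15*x^2/2 - 9*x at the endpoints):
  F(1) − F(−1) = -177/10 − (27/10) = -102/5.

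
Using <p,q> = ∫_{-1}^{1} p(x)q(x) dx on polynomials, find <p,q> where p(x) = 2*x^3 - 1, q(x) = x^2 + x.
<p,q> = 2/15

Expand the product: p(x)·q(x) = 2*x^5 + 2*x^4 - x^2 - x.
∫_{-1}^{1} of each monomial x^k gives [2/(k+1) if k even, 0 if k odd]. Integrating term-by-term (or equivalently evaluating the antiderivative F(x) = x^6/3 + 2*x^5/5 - x^3/3 - x^2/2 at the endpoints):
  F(1) − F(−1) = -1/10 − (-7/30) = 2/15.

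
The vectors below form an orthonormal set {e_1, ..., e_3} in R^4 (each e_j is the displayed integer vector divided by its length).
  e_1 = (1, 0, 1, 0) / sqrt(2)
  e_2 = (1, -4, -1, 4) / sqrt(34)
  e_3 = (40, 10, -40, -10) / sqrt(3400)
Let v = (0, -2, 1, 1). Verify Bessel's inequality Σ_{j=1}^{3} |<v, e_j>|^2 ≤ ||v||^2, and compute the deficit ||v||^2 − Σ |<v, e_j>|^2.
Σ |<v, e_j>|^2 = 11/2; ||v||^2 = 6; deficit = 1/2

Write each e_j = u_j / sqrt(<u_j, u_j>) where u_j is the displayed integer vector. Then <v, e_j> = <v, u_j> / sqrt(<u_j, u_j>), so |<v, e_j>|^2 = <v, u_j>^2 / <u_j, u_j>.
Coefficients: <v, e_1> = 1/sqrt(2), <v, e_2> = 11/sqrt(34), <v, e_3> = -70/sqrt(3400).
Square and sum: Σ |<v, e_j>|^2 = 11/2.
Compute ||v||^2 = v·v = 6.
Deficit = 6 − 11/2 = 1/2 ≥ 0, confirming Bessel's inequality. (The deficit equals ||v − Σ <v,e_j> e_j||^2, the squared distance from v to span{e_j}.)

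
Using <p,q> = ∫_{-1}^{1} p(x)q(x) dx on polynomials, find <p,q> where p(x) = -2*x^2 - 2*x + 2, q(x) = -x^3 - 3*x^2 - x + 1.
<p,q> = 16/5

Expand the product: p(x)·q(x) = 2*x^5 + 8*x^4 + 6*x^3 - 6*x^2 - 4*x + 2.
∫_{-1}^{1} of each monomial x^k gives [2/(k+1) if k even, 0 if k odd]. Integrating term-by-term (or equivalently evaluating the antiderivative F(x) = x^6/3 + 8*x^5/5 + 3*x^4/2 - 2*x^3 - 2*x^2 + 2*x at the endpoints):
  F(1) − F(−1) = 43/30 − (-53/30) = 16/5.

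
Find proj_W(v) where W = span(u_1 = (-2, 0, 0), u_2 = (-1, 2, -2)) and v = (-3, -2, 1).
proj_W(v) = (-3, -3/2, 3/2)

Set up U = [u_1 | ... | u_2] ∈ R^(3×2). The projector onto W = col(U) is P = U (U^T U)^(-1) U^T.
Compute U^T U =
  [4, 2]
  [2, 9],
and U^T v = (6, -3).
Solve U^T U · c = U^T v for the coefficients: c = (15/8, -3/4). The projection is proj_W(v) = U c.
Check: (v - proj_W(v)) · u_1 = 0  (should be 0).
Check: (v - proj_W(v)) · u_2 = 0  (should be 0).
Result: proj_W(v) = (-3, -3/2, 3/2).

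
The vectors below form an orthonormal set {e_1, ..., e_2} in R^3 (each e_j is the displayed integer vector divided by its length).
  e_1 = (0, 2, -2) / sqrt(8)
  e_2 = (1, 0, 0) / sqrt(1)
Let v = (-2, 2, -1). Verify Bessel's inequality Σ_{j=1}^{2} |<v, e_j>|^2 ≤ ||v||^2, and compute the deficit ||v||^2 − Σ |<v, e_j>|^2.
Σ |<v, e_j>|^2 = 17/2; ||v||^2 = 9; deficit = 1/2

Write each e_j = u_j / sqrt(<u_j, u_j>) where u_j is the displayed integer vector. Then <v, e_j> = <v, u_j> / sqrt(<u_j, u_j>), so |<v, e_j>|^2 = <v, u_j>^2 / <u_j, u_j>.
Coefficients: <v, e_1> = 6/sqrt(8), <v, e_2> = -2/sqrt(1).
Square and sum: Σ |<v, e_j>|^2 = 17/2.
Compute ||v||^2 = v·v = 9.
Deficit = 9 − 17/2 = 1/2 ≥ 0, confirming Bessel's inequality. (The deficit equals ||v − Σ <v,e_j> e_j||^2, the squared distance from v to span{e_j}.)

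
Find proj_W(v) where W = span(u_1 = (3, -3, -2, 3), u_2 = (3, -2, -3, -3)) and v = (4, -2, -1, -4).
proj_W(v) = (117/43, -1358/817, -2347/817, -69/19)

Set up U = [u_1 | ... | u_2] ∈ R^(4×2). The projector onto W = col(U) is P = U (U^T U)^(-1) U^T.
Compute U^T U =
  [31, 12]
  [12, 31],
and U^T v = (8, 31).
Solve U^T U · c = U^T v for the coefficients: c = (-124/817, 865/817). The projection is proj_W(v) = U c.
Check: (v - proj_W(v)) · u_1 = 0  (should be 0).
Check: (v - proj_W(v)) · u_2 = 0  (should be 0).
Result: proj_W(v) = (117/43, -1358/817, -2347/817, -69/19).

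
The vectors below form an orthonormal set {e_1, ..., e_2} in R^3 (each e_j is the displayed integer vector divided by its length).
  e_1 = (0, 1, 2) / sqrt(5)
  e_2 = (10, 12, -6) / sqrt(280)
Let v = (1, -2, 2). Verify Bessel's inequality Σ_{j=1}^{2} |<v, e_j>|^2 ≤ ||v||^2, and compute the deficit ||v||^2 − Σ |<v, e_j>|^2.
Σ |<v, e_j>|^2 = 45/14; ||v||^2 = 9; deficit = 81/14

Write each e_j = u_j / sqrt(<u_j, u_j>) where u_j is the displayed integer vector. Then <v, e_j> = <v, u_j> / sqrt(<u_j, u_j>), so |<v, e_j>|^2 = <v, u_j>^2 / <u_j, u_j>.
Coefficients: <v, e_1> = 2/sqrt(5), <v, e_2> = -26/sqrt(280).
Square and sum: Σ |<v, e_j>|^2 = 45/14.
Compute ||v||^2 = v·v = 9.
Deficit = 9 − 45/14 = 81/14 ≥ 0, confirming Bessel's inequality. (The deficit equals ||v − Σ <v,e_j> e_j||^2, the squared distance from v to span{e_j}.)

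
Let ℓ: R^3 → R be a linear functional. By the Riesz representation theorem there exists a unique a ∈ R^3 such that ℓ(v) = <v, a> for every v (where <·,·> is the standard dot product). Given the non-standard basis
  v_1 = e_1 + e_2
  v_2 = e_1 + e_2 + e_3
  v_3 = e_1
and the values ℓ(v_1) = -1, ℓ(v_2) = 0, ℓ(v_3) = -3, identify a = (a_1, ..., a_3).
a = (-3, 2, 1)

Write a = (a_1, ..., a_3) in the standard basis. For each basis vector v_i, ℓ(v_i) = <v_i, a> is a linear equation in the a_j's. Collect the n equations into a matrix system V a = ℓ, where row i of V is v_i (expressed in the standard basis). Since V is invertible (lower-triangular with 1s on the diagonal, up to permutation), solve by back-substitution:
  V =
[[1, 1, 0],
 [1, 1, 1],
 [1, 0, 0]]
  V a = (-1, 0, -3)
Solving gives a = (-3, 2, 1).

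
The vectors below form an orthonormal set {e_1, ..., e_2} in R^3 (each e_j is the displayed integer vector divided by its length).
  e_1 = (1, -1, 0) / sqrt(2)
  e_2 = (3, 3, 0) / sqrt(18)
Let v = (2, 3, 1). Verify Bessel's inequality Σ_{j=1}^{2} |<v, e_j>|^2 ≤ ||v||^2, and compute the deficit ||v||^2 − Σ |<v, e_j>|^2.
Σ |<v, e_j>|^2 = 13; ||v||^2 = 14; deficit = 1

Write each e_j = u_j / sqrt(<u_j, u_j>) where u_j is the displayed integer vector. Then <v, e_j> = <v, u_j> / sqrt(<u_j, u_j>), so |<v, e_j>|^2 = <v, u_j>^2 / <u_j, u_j>.
Coefficients: <v, e_1> = -1/sqrt(2), <v, e_2> = 15/sqrt(18).
Square and sum: Σ |<v, e_j>|^2 = 13.
Compute ||v||^2 = v·v = 14.
Deficit = 14 − 13 = 1 ≥ 0, confirming Bessel's inequality. (The deficit equals ||v − Σ <v,e_j> e_j||^2, the squared distance from v to span{e_j}.)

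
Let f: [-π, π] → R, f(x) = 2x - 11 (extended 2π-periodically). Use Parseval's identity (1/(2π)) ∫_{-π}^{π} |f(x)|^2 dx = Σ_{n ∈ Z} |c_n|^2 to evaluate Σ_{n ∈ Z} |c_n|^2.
Σ |c_n|^2 = 4π^2/3 + 121

Expand and integrate term by term over [-π, π]:
  ∫ (2x)^2 dx = 4·(2π^3/3); ∫ 2·2·(-11)·x dx = 0 (odd integrand); ∫ (-11)^2 dx = 121·2π.
So (1/(2π)) ∫_{-π}^{π} (2x - 11)^2 dx = 4π^2/3 + 121 = 4π^2/3 + 121.
Parseval ⇒ Σ |c_n|^2 = 4π^2/3 + 121.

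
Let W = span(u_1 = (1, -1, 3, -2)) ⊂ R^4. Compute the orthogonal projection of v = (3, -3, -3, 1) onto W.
proj_W(v) = (-1/3, 1/3, -1, 2/3)

Set up U = [u_1 | ... | u_1] ∈ R^(4×1). The projector onto W = col(U) is P = U (U^T U)^(-1) U^T.
Compute U^T U =
  [15],
and U^T v = (-5).
Solve U^T U · c = U^T v for the coefficients: c = (-1/3). The projection is proj_W(v) = U c.
Check: (v - proj_W(v)) · u_1 = 0  (should be 0).
Result: proj_W(v) = (-1/3, 1/3, -1, 2/3).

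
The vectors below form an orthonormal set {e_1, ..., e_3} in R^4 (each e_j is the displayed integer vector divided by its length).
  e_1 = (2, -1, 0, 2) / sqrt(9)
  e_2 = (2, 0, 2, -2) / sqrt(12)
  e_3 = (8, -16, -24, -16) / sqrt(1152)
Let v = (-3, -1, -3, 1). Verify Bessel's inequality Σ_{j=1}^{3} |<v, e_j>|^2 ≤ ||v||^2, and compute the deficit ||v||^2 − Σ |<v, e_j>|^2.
Σ |<v, e_j>|^2 = 58/3; ||v||^2 = 20; deficit = 2/3

Write each e_j = u_j / sqrt(<u_j, u_j>) where u_j is the displayed integer vector. Then <v, e_j> = <v, u_j> / sqrt(<u_j, u_j>), so |<v, e_j>|^2 = <v, u_j>^2 / <u_j, u_j>.
Coefficients: <v, e_1> = -3/sqrt(9), <v, e_2> = -14/sqrt(12), <v, e_3> = 48/sqrt(1152).
Square and sum: Σ |<v, e_j>|^2 = 58/3.
Compute ||v||^2 = v·v = 20.
Deficit = 20 − 58/3 = 2/3 ≥ 0, confirming Bessel's inequality. (The deficit equals ||v − Σ <v,e_j> e_j||^2, the squared distance from v to span{e_j}.)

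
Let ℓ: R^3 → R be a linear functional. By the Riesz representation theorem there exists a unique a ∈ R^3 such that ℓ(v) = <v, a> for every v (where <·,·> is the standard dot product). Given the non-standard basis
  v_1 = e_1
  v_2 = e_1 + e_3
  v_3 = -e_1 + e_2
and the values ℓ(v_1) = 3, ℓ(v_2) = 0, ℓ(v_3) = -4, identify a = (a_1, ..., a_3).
a = (3, -1, -3)

Write a = (a_1, ..., a_3) in the standard basis. For each basis vector v_i, ℓ(v_i) = <v_i, a> is a linear equation in the a_j's. Collect the n equations into a matrix system V a = ℓ, where row i of V is v_i (expressed in the standard basis). Since V is invertible (lower-triangular with 1s on the diagonal, up to permutation), solve by back-substitution:
  V =
[[1, 0, 0],
 [1, 0, 1],
 [-1, 1, 0]]
  V a = (3, 0, -4)
Solving gives a = (3, -1, -3).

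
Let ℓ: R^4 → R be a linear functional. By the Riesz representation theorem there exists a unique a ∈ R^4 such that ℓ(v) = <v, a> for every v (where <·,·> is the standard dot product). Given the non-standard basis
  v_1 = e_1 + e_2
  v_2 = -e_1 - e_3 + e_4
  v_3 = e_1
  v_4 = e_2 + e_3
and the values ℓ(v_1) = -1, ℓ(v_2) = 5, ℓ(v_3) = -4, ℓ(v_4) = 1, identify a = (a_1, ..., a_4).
a = (-4, 3, -2, -1)

Write a = (a_1, ..., a_4) in the standard basis. For each basis vector v_i, ℓ(v_i) = <v_i, a> is a linear equation in the a_j's. Collect the n equations into a matrix system V a = ℓ, where row i of V is v_i (expressed in the standard basis). Since V is invertible (lower-triangular with 1s on the diagonal, up to permutation), solve by back-substitution:
  V =
[[1, 1, 0, 0],
 [-1, 0, -1, 1],
 [1, 0, 0, 0],
 [0, 1, 1, 0]]
  V a = (-1, 5, -4, 1)
Solving gives a = (-4, 3, -2, -1).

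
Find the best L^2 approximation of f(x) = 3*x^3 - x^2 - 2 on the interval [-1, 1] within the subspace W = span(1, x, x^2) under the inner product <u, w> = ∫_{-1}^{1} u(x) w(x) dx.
g(x) = -x^2 + 9*x/5 - 2

The best approximation g ∈ W is the orthogonal projection of f onto W. Writing g = a_0 + a_1 x + a_2 x^2, the coefficients solve the normal equations G · a = b where
  G_{ij} = <φ_i, φ_j> and b_i = <f, φ_i>, with φ_0 = 1, φ_1 = x, φ_2 = x^2.
G =
  [2, 0, 2/3]
  [0, 2/3, 0]
  [2/3, 0, 2/5],
b = (-14/3, 6/5, -26/15).
Solving gives a_0 = -2, a_1 = 9/5, a_2 = -1, so
  g(x) = -x^2 + 9*x/5 - 2.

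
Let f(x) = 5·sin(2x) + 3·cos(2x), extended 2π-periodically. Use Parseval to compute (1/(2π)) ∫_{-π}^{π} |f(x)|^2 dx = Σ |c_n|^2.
Σ |c_n|^2 = 17

Expand |f|^2 and use orthogonality of {sin(nx), cos(mx)} on [-π, π]:
  ∫_{-π}^{π} sin(nx)^2 dx = π, ∫ cos(mx)^2 dx = π, and cross terms integrate to 0.
So ∫_{-π}^{π} f(x)^2 dx = 5^2 · π + 3^2 · π = (25 + 9)π.
Divide by 2π: (25 + 9)/2 = 17.
By Parseval, this equals Σ |c_n|^2.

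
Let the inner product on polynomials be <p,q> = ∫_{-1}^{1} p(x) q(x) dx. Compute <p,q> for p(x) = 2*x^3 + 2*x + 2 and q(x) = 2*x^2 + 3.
<p,q> = 44/3

Expand the product: p(x)·q(x) = 4*x^5 + 10*x^3 + 4*x^2 + 6*x + 6.
∫_{-1}^{1} of each monomial x^k gives [2/(k+1) if k even, 0 if k odd]. Integrating term-by-term (or equivalently evaluating the antiderivative F(x) = 2*x^6/3 + 5*x^4/2 + 4*x^3/3 + 3*x^2 + 6*x at the endpoints):
  F(1) − F(−1) = 27/2 − (-7/6) = 44/3.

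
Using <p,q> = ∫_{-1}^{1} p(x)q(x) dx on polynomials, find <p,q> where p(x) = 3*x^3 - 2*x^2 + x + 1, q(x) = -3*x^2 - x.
<p,q> = -22/15

Expand the product: p(x)·q(x) = -9*x^5 + 3*x^4 - x^3 - 4*x^2 - x.
∫_{-1}^{1} of each monomial x^k gives [2/(k+1) if k even, 0 if k odd]. Integrating term-by-term (or equivalently evaluating the antiderivative F(x) = -3*x^6/2 + 3*x^5/5 - x^4/4 - 4*x^3/3 - x^2/2 at the endpoints):
  F(1) − F(−1) = -179/60 − (-91/60) = -22/15.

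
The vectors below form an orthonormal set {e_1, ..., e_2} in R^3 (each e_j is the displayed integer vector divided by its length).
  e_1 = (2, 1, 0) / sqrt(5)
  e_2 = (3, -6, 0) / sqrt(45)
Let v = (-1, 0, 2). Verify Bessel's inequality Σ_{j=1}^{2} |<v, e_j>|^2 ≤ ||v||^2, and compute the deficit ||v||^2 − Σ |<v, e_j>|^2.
Σ |<v, e_j>|^2 = 1; ||v||^2 = 5; deficit = 4

Write each e_j = u_j / sqrt(<u_j, u_j>) where u_j is the displayed integer vector. Then <v, e_j> = <v, u_j> / sqrt(<u_j, u_j>), so |<v, e_j>|^2 = <v, u_j>^2 / <u_j, u_j>.
Coefficients: <v, e_1> = -2/sqrt(5), <v, e_2> = -3/sqrt(45).
Square and sum: Σ |<v, e_j>|^2 = 1.
Compute ||v||^2 = v·v = 5.
Deficit = 5 − 1 = 4 ≥ 0, confirming Bessel's inequality. (The deficit equals ||v − Σ <v,e_j> e_j||^2, the squared distance from v to span{e_j}.)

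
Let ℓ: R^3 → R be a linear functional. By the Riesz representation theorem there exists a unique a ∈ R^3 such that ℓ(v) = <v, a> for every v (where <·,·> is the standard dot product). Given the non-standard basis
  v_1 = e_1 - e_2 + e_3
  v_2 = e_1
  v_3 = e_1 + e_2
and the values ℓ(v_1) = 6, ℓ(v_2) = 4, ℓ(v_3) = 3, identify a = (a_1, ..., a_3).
a = (4, -1, 1)

Write a = (a_1, ..., a_3) in the standard basis. For each basis vector v_i, ℓ(v_i) = <v_i, a> is a linear equation in the a_j's. Collect the n equations into a matrix system V a = ℓ, where row i of V is v_i (expressed in the standard basis). Since V is invertible (lower-triangular with 1s on the diagonal, up to permutation), solve by back-substitution:
  V =
[[1, -1, 1],
 [1, 0, 0],
 [1, 1, 0]]
  V a = (6, 4, 3)
Solving gives a = (4, -1, 1).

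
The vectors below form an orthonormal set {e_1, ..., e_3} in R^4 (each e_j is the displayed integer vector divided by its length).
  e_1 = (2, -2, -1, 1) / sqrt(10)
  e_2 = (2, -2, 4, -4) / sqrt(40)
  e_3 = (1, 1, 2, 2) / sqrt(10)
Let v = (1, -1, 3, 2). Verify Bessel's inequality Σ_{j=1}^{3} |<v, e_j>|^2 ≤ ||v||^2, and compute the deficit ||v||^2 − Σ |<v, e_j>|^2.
Σ |<v, e_j>|^2 = 25/2; ||v||^2 = 15; deficit = 5/2

Write each e_j = u_j / sqrt(<u_j, u_j>) where u_j is the displayed integer vector. Then <v, e_j> = <v, u_j> / sqrt(<u_j, u_j>), so |<v, e_j>|^2 = <v, u_j>^2 / <u_j, u_j>.
Coefficients: <v, e_1> = 3/sqrt(10), <v, e_2> = 8/sqrt(40), <v, e_3> = 10/sqrt(10).
Square and sum: Σ |<v, e_j>|^2 = 25/2.
Compute ||v||^2 = v·v = 15.
Deficit = 15 − 25/2 = 5/2 ≥ 0, confirming Bessel's inequality. (The deficit equals ||v − Σ <v,e_j> e_j||^2, the squared distance from v to span{e_j}.)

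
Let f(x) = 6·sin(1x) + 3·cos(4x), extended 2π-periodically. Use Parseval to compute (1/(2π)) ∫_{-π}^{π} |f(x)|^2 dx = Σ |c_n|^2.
Σ |c_n|^2 = 45/2

Expand |f|^2 and use orthogonality of {sin(nx), cos(mx)} on [-π, π]:
  ∫_{-π}^{π} sin(nx)^2 dx = π, ∫ cos(mx)^2 dx = π, and cross terms integrate to 0.
So ∫_{-π}^{π} f(x)^2 dx = 6^2 · π + 3^2 · π = (36 + 9)π.
Divide by 2π: (36 + 9)/2 = 45/2.
By Parseval, this equals Σ |c_n|^2.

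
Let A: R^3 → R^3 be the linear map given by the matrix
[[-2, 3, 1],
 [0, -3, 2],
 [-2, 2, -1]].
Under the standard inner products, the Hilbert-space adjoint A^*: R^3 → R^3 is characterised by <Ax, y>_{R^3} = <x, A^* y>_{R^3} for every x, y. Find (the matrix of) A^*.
A^* = A^T =
[[-2, 0, -2],
 [3, -3, 2],
 [1, 2, -1]]

For real matrices with standard dot products, the defining identity <Ax, y> = <x, A^* y> gives (Ax)^T y = x^T (A^*) y, i.e. x^T A^T y = x^T (A^*) y. Since this holds for all x, y, we must have A^* = A^T. Therefore
A^* =
[[-2, 0, -2],
 [3, -3, 2],
 [1, 2, -1]].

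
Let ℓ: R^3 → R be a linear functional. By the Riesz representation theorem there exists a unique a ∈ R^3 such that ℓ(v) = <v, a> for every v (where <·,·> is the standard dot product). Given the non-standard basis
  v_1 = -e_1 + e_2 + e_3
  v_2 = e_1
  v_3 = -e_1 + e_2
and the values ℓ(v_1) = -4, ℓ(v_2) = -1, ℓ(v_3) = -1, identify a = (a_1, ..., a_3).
a = (-1, -2, -3)

Write a = (a_1, ..., a_3) in the standard basis. For each basis vector v_i, ℓ(v_i) = <v_i, a> is a linear equation in the a_j's. Collect the n equations into a matrix system V a = ℓ, where row i of V is v_i (expressed in the standard basis). Since V is invertible (lower-triangular with 1s on the diagonal, up to permutation), solve by back-substitution:
  V =
[[-1, 1, 1],
 [1, 0, 0],
 [-1, 1, 0]]
  V a = (-4, -1, -1)
Solving gives a = (-1, -2, -3).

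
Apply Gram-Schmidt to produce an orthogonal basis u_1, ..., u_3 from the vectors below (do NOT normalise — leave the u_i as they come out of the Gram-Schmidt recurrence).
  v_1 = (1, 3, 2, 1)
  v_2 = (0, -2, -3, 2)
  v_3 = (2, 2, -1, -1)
Orthogonal basis:
  u_1 = (1, 3, 2, 1)
  u_2 = (2/3, 0, -5/3, 8/3)
  u_3 = (51/31, 1, -50/31, -44/31)

Apply the Gram-Schmidt recurrence
  u_1 = v_1
  u_i = v_i − Σ_{j<i} ((v_i · u_j) / (u_j · u_j)) · u_j.

Step by step this gives:
  u_1 = (1, 3, 2, 1)
  u_2 = (2/3, 0, -5/3, 8/3)
  u_3 = (51/31, 1, -50/31, -44/31)

Orthogonality check:
  u_2 · u_1 = 0 (should be 0)
  u_3 · u_1 = 0 (should be 0)
  u_3 · u_2 = 0 (should be 0)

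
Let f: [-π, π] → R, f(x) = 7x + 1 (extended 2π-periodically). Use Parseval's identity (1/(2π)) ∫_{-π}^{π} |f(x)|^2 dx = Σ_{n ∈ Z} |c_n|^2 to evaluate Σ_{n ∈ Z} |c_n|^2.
Σ |c_n|^2 = 49π^2/3 + 1

Expand and integrate term by term over [-π, π]:
  ∫ (7x)^2 dx = 49·(2π^3/3); ∫ 2·7·(1)·x dx = 0 (odd integrand); ∫ 1^2 dx = 1·2π.
So (1/(2π)) ∫_{-π}^{π} (7x + 1)^2 dx = 49π^2/3 + 1 = 49π^2/3 + 1.
Parseval ⇒ Σ |c_n|^2 = 49π^2/3 + 1.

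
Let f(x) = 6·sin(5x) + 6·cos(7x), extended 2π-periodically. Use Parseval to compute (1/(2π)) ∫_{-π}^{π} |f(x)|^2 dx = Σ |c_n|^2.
Σ |c_n|^2 = 36

Expand |f|^2 and use orthogonality of {sin(nx), cos(mx)} on [-π, π]:
  ∫_{-π}^{π} sin(nx)^2 dx = π, ∫ cos(mx)^2 dx = π, and cross terms integrate to 0.
So ∫_{-π}^{π} f(x)^2 dx = 6^2 · π + 6^2 · π = (36 + 36)π.
Divide by 2π: (36 + 36)/2 = 36.
By Parseval, this equals Σ |c_n|^2.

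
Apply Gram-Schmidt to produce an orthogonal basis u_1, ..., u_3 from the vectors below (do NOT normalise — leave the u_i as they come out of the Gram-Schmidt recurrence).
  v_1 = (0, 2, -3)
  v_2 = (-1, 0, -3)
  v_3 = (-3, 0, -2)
Orthogonal basis:
  u_1 = (0, 2, -3)
  u_2 = (-1, -18/13, -12/13)
  u_3 = (-12/7, 6/7, 4/7)

Apply the Gram-Schmidt recurrence
  u_1 = v_1
  u_i = v_i − Σ_{j<i} ((v_i · u_j) / (u_j · u_j)) · u_j.

Step by step this gives:
  u_1 = (0, 2, -3)
  u_2 = (-1, -18/13, -12/13)
  u_3 = (-12/7, 6/7, 4/7)

Orthogonality check:
  u_2 · u_1 = 0 (should be 0)
  u_3 · u_1 = 0 (should be 0)
  u_3 · u_2 = 0 (should be 0)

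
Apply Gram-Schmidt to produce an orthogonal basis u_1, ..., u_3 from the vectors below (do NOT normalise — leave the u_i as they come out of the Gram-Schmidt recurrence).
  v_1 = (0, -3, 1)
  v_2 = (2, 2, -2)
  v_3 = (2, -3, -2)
Orthogonal basis:
  u_1 = (0, -3, 1)
  u_2 = (2, -2/5, -6/5)
  u_3 = (-5/7, -5/14, -15/14)

Apply the Gram-Schmidt recurrence
  u_1 = v_1
  u_i = v_i − Σ_{j<i} ((v_i · u_j) / (u_j · u_j)) · u_j.

Step by step this gives:
  u_1 = (0, -3, 1)
  u_2 = (2, -2/5, -6/5)
  u_3 = (-5/7, -5/14, -15/14)

Orthogonality check:
  u_2 · u_1 = 0 (should be 0)
  u_3 · u_1 = 0 (should be 0)
  u_3 · u_2 = 0 (should be 0)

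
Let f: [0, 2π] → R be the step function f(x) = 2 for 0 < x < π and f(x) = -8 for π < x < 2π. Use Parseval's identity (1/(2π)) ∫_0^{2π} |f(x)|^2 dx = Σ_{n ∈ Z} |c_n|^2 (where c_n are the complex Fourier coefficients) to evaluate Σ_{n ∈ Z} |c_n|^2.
Σ |c_n|^2 = 34

Parseval equates the L^2 energy of f (normalised by 1/(2π)) with the ℓ^2 sum of its Fourier coefficients: (1/(2π)) ∫_0^{2π} |f|^2 = Σ |c_n|^2.
Compute the left side: (1/(2π)) [∫_0^π 2^2 dx + ∫_π^{2π} (-8)^2 dx] = (1/(2π)) · (4π + 64π) = (4 + 64)/2 = 34.
So Σ_{n ∈ Z} |c_n|^2 = 34.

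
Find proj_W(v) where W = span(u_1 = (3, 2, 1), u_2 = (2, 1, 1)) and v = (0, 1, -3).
proj_W(v) = (-2/3, 5/3, -7/3)

Set up U = [u_1 | ... | u_2] ∈ R^(3×2). The projector onto W = col(U) is P = U (U^T U)^(-1) U^T.
Compute U^T U =
  [14, 9]
  [9, 6],
and U^T v = (-1, -2).
Solve U^T U · c = U^T v for the coefficients: c = (4, -19/3). The projection is proj_W(v) = U c.
Check: (v - proj_W(v)) · u_1 = 0  (should be 0).
Check: (v - proj_W(v)) · u_2 = 0  (should be 0).
Result: proj_W(v) = (-2/3, 5/3, -7/3).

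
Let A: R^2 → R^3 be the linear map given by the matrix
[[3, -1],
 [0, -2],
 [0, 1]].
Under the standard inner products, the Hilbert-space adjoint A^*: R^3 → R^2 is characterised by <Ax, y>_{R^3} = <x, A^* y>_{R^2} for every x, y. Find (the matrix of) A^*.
A^* = A^T =
[[3, 0, 0],
 [-1, -2, 1]]

For real matrices with standard dot products, the defining identity <Ax, y> = <x, A^* y> gives (Ax)^T y = x^T (A^*) y, i.e. x^T A^T y = x^T (A^*) y. Since this holds for all x, y, we must have A^* = A^T. Therefore
A^* =
[[3, 0, 0],
 [-1, -2, 1]].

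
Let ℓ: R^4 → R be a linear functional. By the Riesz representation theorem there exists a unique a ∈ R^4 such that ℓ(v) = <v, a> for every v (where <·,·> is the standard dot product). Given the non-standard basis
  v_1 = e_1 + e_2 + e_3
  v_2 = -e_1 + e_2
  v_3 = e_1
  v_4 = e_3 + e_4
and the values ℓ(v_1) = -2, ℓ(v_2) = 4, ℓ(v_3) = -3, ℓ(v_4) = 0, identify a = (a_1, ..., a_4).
a = (-3, 1, 0, 0)

Write a = (a_1, ..., a_4) in the standard basis. For each basis vector v_i, ℓ(v_i) = <v_i, a> is a linear equation in the a_j's. Collect the n equations into a matrix system V a = ℓ, where row i of V is v_i (expressed in the standard basis). Since V is invertible (lower-triangular with 1s on the diagonal, up to permutation), solve by back-substitution:
  V =
[[1, 1, 1, 0],
 [-1, 1, 0, 0],
 [1, 0, 0, 0],
 [0, 0, 1, 1]]
  V a = (-2, 4, -3, 0)
Solving gives a = (-3, 1, 0, 0).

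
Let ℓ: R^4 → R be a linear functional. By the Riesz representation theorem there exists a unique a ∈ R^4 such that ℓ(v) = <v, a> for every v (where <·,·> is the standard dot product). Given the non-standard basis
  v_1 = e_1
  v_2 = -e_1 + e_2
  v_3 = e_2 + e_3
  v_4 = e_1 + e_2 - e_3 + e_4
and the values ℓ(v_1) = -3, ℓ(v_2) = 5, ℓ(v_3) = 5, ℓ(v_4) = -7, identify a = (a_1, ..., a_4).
a = (-3, 2, 3, -3)

Write a = (a_1, ..., a_4) in the standard basis. For each basis vector v_i, ℓ(v_i) = <v_i, a> is a linear equation in the a_j's. Collect the n equations into a matrix system V a = ℓ, where row i of V is v_i (expressed in the standard basis). Since V is invertible (lower-triangular with 1s on the diagonal, up to permutation), solve by back-substitution:
  V =
[[1, 0, 0, 0],
 [-1, 1, 0, 0],
 [0, 1, 1, 0],
 [1, 1, -1, 1]]
  V a = (-3, 5, 5, -7)
Solving gives a = (-3, 2, 3, -3).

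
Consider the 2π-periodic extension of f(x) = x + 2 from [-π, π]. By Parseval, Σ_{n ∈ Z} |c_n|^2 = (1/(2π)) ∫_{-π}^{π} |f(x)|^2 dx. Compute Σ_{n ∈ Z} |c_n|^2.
Σ |c_n|^2 = π^2/3 + 4

Expand and integrate term by term over [-π, π]:
  ∫ (x)^2 dx = 1·(2π^3/3); ∫ 2·1·(2)·x dx = 0 (odd integrand); ∫ 2^2 dx = 4·2π.
So (1/(2π)) ∫_{-π}^{π} (x + 2)^2 dx = 1π^2/3 + 4 = π^2/3 + 4.
Parseval ⇒ Σ |c_n|^2 = π^2/3 + 4.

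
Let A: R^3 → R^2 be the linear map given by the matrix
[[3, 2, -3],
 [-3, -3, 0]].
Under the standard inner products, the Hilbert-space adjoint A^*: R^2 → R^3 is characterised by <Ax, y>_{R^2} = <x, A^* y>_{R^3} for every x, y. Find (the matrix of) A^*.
A^* = A^T =
[[3, -3],
 [2, -3],
 [-3, 0]]

For real matrices with standard dot products, the defining identity <Ax, y> = <x, A^* y> gives (Ax)^T y = x^T (A^*) y, i.e. x^T A^T y = x^T (A^*) y. Since this holds for all x, y, we must have A^* = A^T. Therefore
A^* =
[[3, -3],
 [2, -3],
 [-3, 0]].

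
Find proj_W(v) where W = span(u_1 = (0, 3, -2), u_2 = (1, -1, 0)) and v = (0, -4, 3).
proj_W(v) = (-2/17, -70/17, 48/17)

Set up U = [u_1 | ... | u_2] ∈ R^(3×2). The projector onto W = col(U) is P = U (U^T U)^(-1) U^T.
Compute U^T U =
  [13, -3]
  [-3, 2],
and U^T v = (-18, 4).
Solve U^T U · c = U^T v for the coefficients: c = (-24/17, -2/17). The projection is proj_W(v) = U c.
Check: (v - proj_W(v)) · u_1 = 0  (should be 0).
Check: (v - proj_W(v)) · u_2 = 0  (should be 0).
Result: proj_W(v) = (-2/17, -70/17, 48/17).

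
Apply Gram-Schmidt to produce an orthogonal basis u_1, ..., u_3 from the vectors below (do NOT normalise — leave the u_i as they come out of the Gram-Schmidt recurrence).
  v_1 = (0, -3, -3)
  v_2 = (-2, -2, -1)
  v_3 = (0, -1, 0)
Orthogonal basis:
  u_1 = (0, -3, -3)
  u_2 = (-2, -1/2, 1/2)
  u_3 = (2/9, -4/9, 4/9)

Apply the Gram-Schmidt recurrence
  u_1 = v_1
  u_i = v_i − Σ_{j<i} ((v_i · u_j) / (u_j · u_j)) · u_j.

Step by step this gives:
  u_1 = (0, -3, -3)
  u_2 = (-2, -1/2, 1/2)
  u_3 = (2/9, -4/9, 4/9)

Orthogonality check:
  u_2 · u_1 = 0 (should be 0)
  u_3 · u_1 = 0 (should be 0)
  u_3 · u_2 = 0 (should be 0)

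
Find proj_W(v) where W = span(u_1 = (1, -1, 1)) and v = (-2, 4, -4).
proj_W(v) = (-10/3, 10/3, -10/3)

Set up U = [u_1 | ... | u_1] ∈ R^(3×1). The projector onto W = col(U) is P = U (U^T U)^(-1) U^T.
Compute U^T U =
  [3],
and U^T v = (-10).
Solve U^T U · c = U^T v for the coefficients: c = (-10/3). The projection is proj_W(v) = U c.
Check: (v - proj_W(v)) · u_1 = 0  (should be 0).
Result: proj_W(v) = (-10/3, 10/3, -10/3).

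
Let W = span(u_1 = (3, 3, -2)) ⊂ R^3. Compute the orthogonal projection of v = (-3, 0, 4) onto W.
proj_W(v) = (-51/22, -51/22, 17/11)

Set up U = [u_1 | ... | u_1] ∈ R^(3×1). The projector onto W = col(U) is P = U (U^T U)^(-1) U^T.
Compute U^T U =
  [22],
and U^T v = (-17).
Solve U^T U · c = U^T v for the coefficients: c = (-17/22). The projection is proj_W(v) = U c.
Check: (v - proj_W(v)) · u_1 = 0  (should be 0).
Result: proj_W(v) = (-51/22, -51/22, 17/11).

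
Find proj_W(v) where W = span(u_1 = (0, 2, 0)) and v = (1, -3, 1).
proj_W(v) = (0, -3, 0)

Set up U = [u_1 | ... | u_1] ∈ R^(3×1). The projector onto W = col(U) is P = U (U^T U)^(-1) U^T.
Compute U^T U =
  [4],
and U^T v = (-6).
Solve U^T U · c = U^T v for the coefficients: c = (-3/2). The projection is proj_W(v) = U c.
Check: (v - proj_W(v)) · u_1 = 0  (should be 0).
Result: proj_W(v) = (0, -3, 0).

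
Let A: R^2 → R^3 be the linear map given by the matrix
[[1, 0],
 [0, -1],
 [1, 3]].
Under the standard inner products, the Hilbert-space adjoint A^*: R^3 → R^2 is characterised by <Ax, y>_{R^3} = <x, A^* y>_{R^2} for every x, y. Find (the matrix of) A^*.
A^* = A^T =
[[1, 0, 1],
 [0, -1, 3]]

For real matrices with standard dot products, the defining identity <Ax, y> = <x, A^* y> gives (Ax)^T y = x^T (A^*) y, i.e. x^T A^T y = x^T (A^*) y. Since this holds for all x, y, we must have A^* = A^T. Therefore
A^* =
[[1, 0, 1],
 [0, -1, 3]].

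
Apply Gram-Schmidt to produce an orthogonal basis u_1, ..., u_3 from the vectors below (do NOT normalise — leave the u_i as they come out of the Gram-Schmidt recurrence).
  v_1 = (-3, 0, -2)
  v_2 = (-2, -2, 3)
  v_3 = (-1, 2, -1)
Orthogonal basis:
  u_1 = (-3, 0, -2)
  u_2 = (-2, -2, 3)
  u_3 = (-96/221, 24/17, 144/221)

Apply the Gram-Schmidt recurrence
  u_1 = v_1
  u_i = v_i − Σ_{j<i} ((v_i · u_j) / (u_j · u_j)) · u_j.

Step by step this gives:
  u_1 = (-3, 0, -2)
  u_2 = (-2, -2, 3)
  u_3 = (-96/221, 24/17, 144/221)

Orthogonality check:
  u_2 · u_1 = 0 (should be 0)
  u_3 · u_1 = 0 (should be 0)
  u_3 · u_2 = 0 (should be 0)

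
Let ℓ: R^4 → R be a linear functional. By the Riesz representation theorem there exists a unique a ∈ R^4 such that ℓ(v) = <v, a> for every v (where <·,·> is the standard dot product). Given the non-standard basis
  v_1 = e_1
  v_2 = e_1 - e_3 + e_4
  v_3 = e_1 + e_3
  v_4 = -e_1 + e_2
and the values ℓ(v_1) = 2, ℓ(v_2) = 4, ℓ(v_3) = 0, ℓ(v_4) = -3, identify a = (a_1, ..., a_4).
a = (2, -1, -2, 0)

Write a = (a_1, ..., a_4) in the standard basis. For each basis vector v_i, ℓ(v_i) = <v_i, a> is a linear equation in the a_j's. Collect the n equations into a matrix system V a = ℓ, where row i of V is v_i (expressed in the standard basis). Since V is invertible (lower-triangular with 1s on the diagonal, up to permutation), solve by back-substitution:
  V =
[[1, 0, 0, 0],
 [1, 0, -1, 1],
 [1, 0, 1, 0],
 [-1, 1, 0, 0]]
  V a = (2, 4, 0, -3)
Solving gives a = (2, -1, -2, 0).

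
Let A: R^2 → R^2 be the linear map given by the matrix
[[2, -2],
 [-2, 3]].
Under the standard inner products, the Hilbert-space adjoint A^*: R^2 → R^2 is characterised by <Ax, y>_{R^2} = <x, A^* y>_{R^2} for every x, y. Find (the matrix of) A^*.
A^* = A^T =
[[2, -2],
 [-2, 3]]

For real matrices with standard dot products, the defining identity <Ax, y> = <x, A^* y> gives (Ax)^T y = x^T (A^*) y, i.e. x^T A^T y = x^T (A^*) y. Since this holds for all x, y, we must have A^* = A^T. Therefore
A^* =
[[2, -2],
 [-2, 3]].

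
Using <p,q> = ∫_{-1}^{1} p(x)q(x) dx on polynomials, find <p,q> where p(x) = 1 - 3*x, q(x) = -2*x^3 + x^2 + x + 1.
<p,q> = 46/15

Expand the product: p(x)·q(x) = 6*x^4 - 5*x^3 - 2*x^2 - 2*x + 1.
∫_{-1}^{1} of each monomial x^k gives [2/(k+1) if k even, 0 if k odd]. Integrating term-by-term (or equivalently evaluating the antiderivative F(x) = 6*x^5/5 - 5*x^4/4 - 2*x^3/3 - x^2 + x at the endpoints):
  F(1) − F(−1) = -43/60 − (-227/60) = 46/15.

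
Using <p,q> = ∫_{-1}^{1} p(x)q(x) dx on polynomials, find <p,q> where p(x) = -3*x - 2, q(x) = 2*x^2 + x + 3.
<p,q> = -50/3

Expand the product: p(x)·q(x) = -6*x^3 - 7*x^2 - 11*x - 6.
∫_{-1}^{1} of each monomial x^k gives [2/(k+1) if k even, 0 if k odd]. Integrating term-by-term (or equivalently evaluating the antiderivative F(x) = -3*x^4/2 - 7*x^3/3 - 11*x^2/2 - 6*x at the endpoints):
  F(1) − F(−1) = -46/3 − (4/3) = -50/3.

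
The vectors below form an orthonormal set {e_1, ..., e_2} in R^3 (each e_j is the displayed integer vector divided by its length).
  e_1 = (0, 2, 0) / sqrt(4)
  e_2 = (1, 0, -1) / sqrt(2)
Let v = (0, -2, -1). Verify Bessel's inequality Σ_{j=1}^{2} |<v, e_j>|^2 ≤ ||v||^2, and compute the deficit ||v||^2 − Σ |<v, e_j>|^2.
Σ |<v, e_j>|^2 = 9/2; ||v||^2 = 5; deficit = 1/2

Write each e_j = u_j / sqrt(<u_j, u_j>) where u_j is the displayed integer vector. Then <v, e_j> = <v, u_j> / sqrt(<u_j, u_j>), so |<v, e_j>|^2 = <v, u_j>^2 / <u_j, u_j>.
Coefficients: <v, e_1> = -4/sqrt(4), <v, e_2> = 1/sqrt(2).
Square and sum: Σ |<v, e_j>|^2 = 9/2.
Compute ||v||^2 = v·v = 5.
Deficit = 5 − 9/2 = 1/2 ≥ 0, confirming Bessel's inequality. (The deficit equals ||v − Σ <v,e_j> e_j||^2, the squared distance from v to span{e_j}.)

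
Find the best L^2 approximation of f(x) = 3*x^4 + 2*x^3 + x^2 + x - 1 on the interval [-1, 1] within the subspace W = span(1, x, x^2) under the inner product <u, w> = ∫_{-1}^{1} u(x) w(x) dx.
g(x) = 25*x^2/7 + 11*x/5 - 44/35

The best approximation g ∈ W is the orthogonal projection of f onto W. Writing g = a_0 + a_1 x + a_2 x^2, the coefficients solve the normal equations G · a = b where
  G_{ij} = <φ_i, φ_j> and b_i = <f, φ_i>, with φ_0 = 1, φ_1 = x, φ_2 = x^2.
G =
  [2, 0, 2/3]
  [0, 2/3, 0]
  [2/3, 0, 2/5],
b = (-2/15, 22/15, 62/105).
Solving gives a_0 = -44/35, a_1 = 11/5, a_2 = 25/7, so
  g(x) = 25*x^2/7 + 11*x/5 - 44/35.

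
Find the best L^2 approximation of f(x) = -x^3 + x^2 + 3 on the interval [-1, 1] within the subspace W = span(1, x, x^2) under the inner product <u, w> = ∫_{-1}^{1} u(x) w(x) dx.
g(x) = x^2 - 3*x/5 + 3

The best approximation g ∈ W is the orthogonal projection of f onto W. Writing g = a_0 + a_1 x + a_2 x^2, the coefficients solve the normal equations G · a = b where
  G_{ij} = <φ_i, φ_j> and b_i = <f, φ_i>, with φ_0 = 1, φ_1 = x, φ_2 = x^2.
G =
  [2, 0, 2/3]
  [0, 2/3, 0]
  [2/3, 0, 2/5],
b = (20/3, -2/5, 12/5).
Solving gives a_0 = 3, a_1 = -3/5, a_2 = 1, so
  g(x) = x^2 - 3*x/5 + 3.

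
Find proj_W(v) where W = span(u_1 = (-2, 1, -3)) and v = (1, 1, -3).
proj_W(v) = (-8/7, 4/7, -12/7)

Set up U = [u_1 | ... | u_1] ∈ R^(3×1). The projector onto W = col(U) is P = U (U^T U)^(-1) U^T.
Compute U^T U =
  [14],
and U^T v = (8).
Solve U^T U · c = U^T v for the coefficients: c = (4/7). The projection is proj_W(v) = U c.
Check: (v - proj_W(v)) · u_1 = 0  (should be 0).
Result: proj_W(v) = (-8/7, 4/7, -12/7).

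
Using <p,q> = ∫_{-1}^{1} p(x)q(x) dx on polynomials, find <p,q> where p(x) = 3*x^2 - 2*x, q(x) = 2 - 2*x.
<p,q> = 20/3

Expand the product: p(x)·q(x) = -6*x^3 + 10*x^2 - 4*x.
∫_{-1}^{1} of each monomial x^k gives [2/(k+1) if k even, 0 if k odd]. Integrating term-by-term (or equivalently evaluating the antiderivative F(x) = -3*x^4/2 + 10*x^3/3 - 2*x^2 at the endpoints):
  F(1) − F(−1) = -1/6 − (-41/6) = 20/3.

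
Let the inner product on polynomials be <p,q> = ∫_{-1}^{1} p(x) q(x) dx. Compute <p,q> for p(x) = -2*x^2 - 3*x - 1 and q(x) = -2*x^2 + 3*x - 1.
<p,q> = 4/15

Expand the product: p(x)·q(x) = 4*x^4 - 5*x^2 + 1.
∫_{-1}^{1} of each monomial x^k gives [2/(k+1) if k even, 0 if k odd]. Integrating term-by-term (or equivalently evaluating the antiderivative F(x) = 4*x^5/5 - 5*x^3/3 + x at the endpoints):
  F(1) − F(−1) = 2/15 − (-2/15) = 4/15.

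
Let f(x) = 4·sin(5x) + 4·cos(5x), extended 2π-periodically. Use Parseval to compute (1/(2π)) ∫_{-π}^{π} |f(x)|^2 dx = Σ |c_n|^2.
Σ |c_n|^2 = 16

Expand |f|^2 and use orthogonality of {sin(nx), cos(mx)} on [-π, π]:
  ∫_{-π}^{π} sin(nx)^2 dx = π, ∫ cos(mx)^2 dx = π, and cross terms integrate to 0.
So ∫_{-π}^{π} f(x)^2 dx = 4^2 · π + 4^2 · π = (16 + 16)π.
Divide by 2π: (16 + 16)/2 = 16.
By Parseval, this equals Σ |c_n|^2.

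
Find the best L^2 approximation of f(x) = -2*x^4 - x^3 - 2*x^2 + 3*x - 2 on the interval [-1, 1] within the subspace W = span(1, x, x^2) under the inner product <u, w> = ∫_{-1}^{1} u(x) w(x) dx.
g(x) = -26*x^2/7 + 12*x/5 - 64/35

The best approximation g ∈ W is the orthogonal projection of f onto W. Writing g = a_0 + a_1 x + a_2 x^2, the coefficients solve the normal equations G · a = b where
  G_{ij} = <φ_i, φ_j> and b_i = <f, φ_i>, with φ_0 = 1, φ_1 = x, φ_2 = x^2.
G =
  [2, 0, 2/3]
  [0, 2/3, 0]
  [2/3, 0, 2/5],
b = (-92/15, 8/5, -284/105).
Solving gives a_0 = -64/35, a_1 = 12/5, a_2 = -26/7, so
  g(x) = -26*x^2/7 + 12*x/5 - 64/35.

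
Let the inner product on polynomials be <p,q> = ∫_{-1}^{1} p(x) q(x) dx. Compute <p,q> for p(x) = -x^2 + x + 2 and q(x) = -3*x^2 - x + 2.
<p,q> = 16/5

Expand the product: p(x)·q(x) = 3*x^4 - 2*x^3 - 9*x^2 + 4.
∫_{-1}^{1} of each monomial x^k gives [2/(k+1) if k even, 0 if k odd]. Integrating term-by-term (or equivalently evaluating the antiderivative F(x) = 3*x^5/5 - x^4/2 - 3*x^3 + 4*x at the endpoints):
  F(1) − F(−1) = 11/10 − (-21/10) = 16/5.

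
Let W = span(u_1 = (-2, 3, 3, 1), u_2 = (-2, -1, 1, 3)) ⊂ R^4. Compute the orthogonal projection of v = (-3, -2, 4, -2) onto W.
proj_W(v) = (-44/37, 32/37, 49/37, 39/37)

Set up U = [u_1 | ... | u_2] ∈ R^(4×2). The projector onto W = col(U) is P = U (U^T U)^(-1) U^T.
Compute U^T U =
  [23, 7]
  [7, 15],
and U^T v = (10, 6).
Solve U^T U · c = U^T v for the coefficients: c = (27/74, 17/74). The projection is proj_W(v) = U c.
Check: (v - proj_W(v)) · u_1 = 0  (should be 0).
Check: (v - proj_W(v)) · u_2 = 0  (should be 0).
Result: proj_W(v) = (-44/37, 32/37, 49/37, 39/37).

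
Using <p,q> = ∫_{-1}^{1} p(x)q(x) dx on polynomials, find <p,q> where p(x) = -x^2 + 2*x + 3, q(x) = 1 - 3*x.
<p,q> = 4/3

Expand the product: p(x)·q(x) = 3*x^3 - 7*x^2 - 7*x + 3.
∫_{-1}^{1} of each monomial x^k gives [2/(k+1) if k even, 0 if k odd]. Integrating term-by-term (or equivalently evaluating the antiderivative F(x) = 3*x^4/4 - 7*x^3/3 - 7*x^2/2 + 3*x at the endpoints):
  F(1) − F(−1) = -25/12 − (-41/12) = 4/3.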